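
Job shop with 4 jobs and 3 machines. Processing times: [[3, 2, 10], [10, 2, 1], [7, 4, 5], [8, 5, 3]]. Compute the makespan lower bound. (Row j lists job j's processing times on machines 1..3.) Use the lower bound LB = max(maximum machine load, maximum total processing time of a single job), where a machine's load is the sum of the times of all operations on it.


Machine loads:
  Machine 1: 3 + 10 + 7 + 8 = 28
  Machine 2: 2 + 2 + 4 + 5 = 13
  Machine 3: 10 + 1 + 5 + 3 = 19
Max machine load = 28
Job totals:
  Job 1: 15
  Job 2: 13
  Job 3: 16
  Job 4: 16
Max job total = 16
Lower bound = max(28, 16) = 28

28


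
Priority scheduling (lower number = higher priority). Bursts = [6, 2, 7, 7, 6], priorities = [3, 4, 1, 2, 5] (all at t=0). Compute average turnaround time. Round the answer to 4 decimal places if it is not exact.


Sort by priority (ascending = highest first):
Order: [(1, 7), (2, 7), (3, 6), (4, 2), (5, 6)]
Completion times:
  Priority 1, burst=7, C=7
  Priority 2, burst=7, C=14
  Priority 3, burst=6, C=20
  Priority 4, burst=2, C=22
  Priority 5, burst=6, C=28
Average turnaround = 91/5 = 18.2

18.2


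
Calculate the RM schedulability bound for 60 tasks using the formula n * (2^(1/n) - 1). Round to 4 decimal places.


Compute 2^(1/60) = 1.0116194403
Subtract 1: 1.0116194403 - 1 = 0.0116194403
Multiply by n: 60 * 0.0116194403 = 0.6971664180
Round to 4 dp: 0.6972

0.6972


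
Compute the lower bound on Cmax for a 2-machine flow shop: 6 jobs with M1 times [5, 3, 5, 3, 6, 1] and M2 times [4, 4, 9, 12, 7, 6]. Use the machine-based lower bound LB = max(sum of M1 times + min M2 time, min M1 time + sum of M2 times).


LB1 = sum(M1 times) + min(M2 times) = 23 + 4 = 27
LB2 = min(M1 times) + sum(M2 times) = 1 + 42 = 43
Lower bound = max(LB1, LB2) = max(27, 43) = 43

43


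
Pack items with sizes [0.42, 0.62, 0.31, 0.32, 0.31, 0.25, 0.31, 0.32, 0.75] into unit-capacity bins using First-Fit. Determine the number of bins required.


Place items sequentially using First-Fit:
  Item 0.42 -> new Bin 1
  Item 0.62 -> new Bin 2
  Item 0.31 -> Bin 1 (now 0.73)
  Item 0.32 -> Bin 2 (now 0.94)
  Item 0.31 -> new Bin 3
  Item 0.25 -> Bin 1 (now 0.98)
  Item 0.31 -> Bin 3 (now 0.62)
  Item 0.32 -> Bin 3 (now 0.94)
  Item 0.75 -> new Bin 4
Total bins used = 4

4


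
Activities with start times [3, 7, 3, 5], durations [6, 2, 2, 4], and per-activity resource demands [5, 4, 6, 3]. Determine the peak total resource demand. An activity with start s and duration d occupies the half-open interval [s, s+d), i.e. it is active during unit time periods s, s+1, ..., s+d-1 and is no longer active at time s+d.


Each activity i is active on [start_i, start_i + duration_i).
Compute total resource usage per time slot:
  t=0: active resources = [], total = 0
  t=1: active resources = [], total = 0
  t=2: active resources = [], total = 0
  t=3: active resources = [5, 6], total = 11
  t=4: active resources = [5, 6], total = 11
  t=5: active resources = [5, 3], total = 8
  t=6: active resources = [5, 3], total = 8
  t=7: active resources = [5, 4, 3], total = 12
  t=8: active resources = [5, 4, 3], total = 12
Peak resource demand = 12

12


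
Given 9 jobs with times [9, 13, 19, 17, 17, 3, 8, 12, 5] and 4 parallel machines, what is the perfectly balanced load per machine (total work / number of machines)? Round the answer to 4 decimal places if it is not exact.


Total processing time = 9 + 13 + 19 + 17 + 17 + 3 + 8 + 12 + 5 = 103
Number of machines = 4
Ideal balanced load = 103 / 4 = 25.75

25.75


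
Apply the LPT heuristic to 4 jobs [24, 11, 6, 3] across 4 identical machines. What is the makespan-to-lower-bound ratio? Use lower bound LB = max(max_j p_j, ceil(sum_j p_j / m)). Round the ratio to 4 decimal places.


LPT order: [24, 11, 6, 3]
Machine loads after assignment: [24, 11, 6, 3]
LPT makespan = 24
Lower bound = max(max_job, ceil(total/4)) = max(24, 11) = 24
Ratio = 24 / 24 = 1.0

1.0


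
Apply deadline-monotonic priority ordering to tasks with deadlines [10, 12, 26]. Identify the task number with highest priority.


Sort tasks by relative deadline (ascending):
  Task 1: deadline = 10
  Task 2: deadline = 12
  Task 3: deadline = 26
Priority order (highest first): [1, 2, 3]
Highest priority task = 1

1


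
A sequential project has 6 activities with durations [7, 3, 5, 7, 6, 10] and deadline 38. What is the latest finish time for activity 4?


LF(activity 4) = deadline - sum of successor durations
Successors: activities 5 through 6 with durations [6, 10]
Sum of successor durations = 16
LF = 38 - 16 = 22

22


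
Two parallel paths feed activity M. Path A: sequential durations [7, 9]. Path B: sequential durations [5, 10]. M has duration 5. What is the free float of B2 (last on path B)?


ES(B2) = sum of predecessors on chain B = 5
EF(B2) = ES + duration = 5 + 10 = 15
Successor of B2 is M. ES(M) = max(sum(A), sum(B)) = max(16, 15) = 16
Free float = ES(successor) - EF(current) = 16 - 15 = 1

1


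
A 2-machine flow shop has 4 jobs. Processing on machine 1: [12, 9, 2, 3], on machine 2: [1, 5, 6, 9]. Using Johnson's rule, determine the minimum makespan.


Apply Johnson's rule:
  Group 1 (a <= b): [(3, 2, 6), (4, 3, 9)]
  Group 2 (a > b): [(2, 9, 5), (1, 12, 1)]
Optimal job order: [3, 4, 2, 1]
Schedule:
  Job 3: M1 done at 2, M2 done at 8
  Job 4: M1 done at 5, M2 done at 17
  Job 2: M1 done at 14, M2 done at 22
  Job 1: M1 done at 26, M2 done at 27
Makespan = 27

27


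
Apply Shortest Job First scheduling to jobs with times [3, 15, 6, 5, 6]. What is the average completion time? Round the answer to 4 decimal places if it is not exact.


SJF order (ascending): [3, 5, 6, 6, 15]
Completion times:
  Job 1: burst=3, C=3
  Job 2: burst=5, C=8
  Job 3: burst=6, C=14
  Job 4: burst=6, C=20
  Job 5: burst=15, C=35
Average completion = 80/5 = 16.0

16.0


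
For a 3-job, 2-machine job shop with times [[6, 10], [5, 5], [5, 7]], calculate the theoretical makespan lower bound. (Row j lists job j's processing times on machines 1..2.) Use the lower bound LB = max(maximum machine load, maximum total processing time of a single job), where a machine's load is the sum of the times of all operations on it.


Machine loads:
  Machine 1: 6 + 5 + 5 = 16
  Machine 2: 10 + 5 + 7 = 22
Max machine load = 22
Job totals:
  Job 1: 16
  Job 2: 10
  Job 3: 12
Max job total = 16
Lower bound = max(22, 16) = 22

22


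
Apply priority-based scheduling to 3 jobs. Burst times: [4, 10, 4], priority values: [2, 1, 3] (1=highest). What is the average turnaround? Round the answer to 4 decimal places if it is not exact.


Sort by priority (ascending = highest first):
Order: [(1, 10), (2, 4), (3, 4)]
Completion times:
  Priority 1, burst=10, C=10
  Priority 2, burst=4, C=14
  Priority 3, burst=4, C=18
Average turnaround = 42/3 = 14.0

14.0


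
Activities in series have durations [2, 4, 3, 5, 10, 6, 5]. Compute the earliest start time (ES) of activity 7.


Activity 7 starts after activities 1 through 6 complete.
Predecessor durations: [2, 4, 3, 5, 10, 6]
ES = 2 + 4 + 3 + 5 + 10 + 6 = 30

30


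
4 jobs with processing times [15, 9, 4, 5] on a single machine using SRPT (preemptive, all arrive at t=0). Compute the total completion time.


Since all jobs arrive at t=0, SRPT equals SPT ordering.
SPT order: [4, 5, 9, 15]
Completion times:
  Job 1: p=4, C=4
  Job 2: p=5, C=9
  Job 3: p=9, C=18
  Job 4: p=15, C=33
Total completion time = 4 + 9 + 18 + 33 = 64

64


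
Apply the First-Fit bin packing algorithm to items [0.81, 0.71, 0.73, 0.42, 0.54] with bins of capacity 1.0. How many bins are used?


Place items sequentially using First-Fit:
  Item 0.81 -> new Bin 1
  Item 0.71 -> new Bin 2
  Item 0.73 -> new Bin 3
  Item 0.42 -> new Bin 4
  Item 0.54 -> Bin 4 (now 0.96)
Total bins used = 4

4


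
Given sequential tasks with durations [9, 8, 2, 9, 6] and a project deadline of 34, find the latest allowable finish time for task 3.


LF(activity 3) = deadline - sum of successor durations
Successors: activities 4 through 5 with durations [9, 6]
Sum of successor durations = 15
LF = 34 - 15 = 19

19


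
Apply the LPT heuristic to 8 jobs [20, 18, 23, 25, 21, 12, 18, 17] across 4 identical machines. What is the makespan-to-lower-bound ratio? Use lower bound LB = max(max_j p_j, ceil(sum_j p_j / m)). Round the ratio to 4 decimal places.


LPT order: [25, 23, 21, 20, 18, 18, 17, 12]
Machine loads after assignment: [37, 40, 39, 38]
LPT makespan = 40
Lower bound = max(max_job, ceil(total/4)) = max(25, 39) = 39
Ratio = 40 / 39 = 1.0256

1.0256


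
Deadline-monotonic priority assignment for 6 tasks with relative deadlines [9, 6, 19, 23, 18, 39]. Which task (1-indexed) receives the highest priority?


Sort tasks by relative deadline (ascending):
  Task 2: deadline = 6
  Task 1: deadline = 9
  Task 5: deadline = 18
  Task 3: deadline = 19
  Task 4: deadline = 23
  Task 6: deadline = 39
Priority order (highest first): [2, 1, 5, 3, 4, 6]
Highest priority task = 2

2


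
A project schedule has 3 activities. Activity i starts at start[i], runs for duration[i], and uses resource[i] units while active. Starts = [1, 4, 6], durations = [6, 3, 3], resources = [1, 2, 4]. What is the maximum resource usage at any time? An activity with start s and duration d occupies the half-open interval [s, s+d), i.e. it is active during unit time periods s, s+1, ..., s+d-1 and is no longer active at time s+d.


Each activity i is active on [start_i, start_i + duration_i).
Compute total resource usage per time slot:
  t=0: active resources = [], total = 0
  t=1: active resources = [1], total = 1
  t=2: active resources = [1], total = 1
  t=3: active resources = [1], total = 1
  t=4: active resources = [1, 2], total = 3
  t=5: active resources = [1, 2], total = 3
  t=6: active resources = [1, 2, 4], total = 7
  t=7: active resources = [4], total = 4
  t=8: active resources = [4], total = 4
Peak resource demand = 7

7


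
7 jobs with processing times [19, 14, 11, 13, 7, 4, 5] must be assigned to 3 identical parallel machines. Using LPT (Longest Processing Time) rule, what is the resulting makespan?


Sort jobs in decreasing order (LPT): [19, 14, 13, 11, 7, 5, 4]
Assign each job to the least loaded machine:
  Machine 1: jobs [19, 5], load = 24
  Machine 2: jobs [14, 7, 4], load = 25
  Machine 3: jobs [13, 11], load = 24
Makespan = max load = 25

25


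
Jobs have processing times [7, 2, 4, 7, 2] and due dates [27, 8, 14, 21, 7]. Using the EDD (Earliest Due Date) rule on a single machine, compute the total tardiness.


Sort by due date (EDD order): [(2, 7), (2, 8), (4, 14), (7, 21), (7, 27)]
Compute completion times and tardiness:
  Job 1: p=2, d=7, C=2, tardiness=max(0,2-7)=0
  Job 2: p=2, d=8, C=4, tardiness=max(0,4-8)=0
  Job 3: p=4, d=14, C=8, tardiness=max(0,8-14)=0
  Job 4: p=7, d=21, C=15, tardiness=max(0,15-21)=0
  Job 5: p=7, d=27, C=22, tardiness=max(0,22-27)=0
Total tardiness = 0

0


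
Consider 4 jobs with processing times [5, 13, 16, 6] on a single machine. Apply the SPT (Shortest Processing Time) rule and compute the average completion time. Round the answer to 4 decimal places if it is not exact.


Sort jobs by processing time (SPT order): [5, 6, 13, 16]
Compute completion times sequentially:
  Job 1: processing = 5, completes at 5
  Job 2: processing = 6, completes at 11
  Job 3: processing = 13, completes at 24
  Job 4: processing = 16, completes at 40
Sum of completion times = 80
Average completion time = 80/4 = 20.0

20.0


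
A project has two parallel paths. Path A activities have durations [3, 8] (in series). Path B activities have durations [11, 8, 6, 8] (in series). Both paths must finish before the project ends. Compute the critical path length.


Path A total = 3 + 8 = 11
Path B total = 11 + 8 + 6 + 8 = 33
Critical path = longest path = max(11, 33) = 33

33


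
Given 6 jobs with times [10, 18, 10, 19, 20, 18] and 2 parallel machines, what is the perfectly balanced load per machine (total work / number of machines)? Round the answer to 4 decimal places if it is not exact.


Total processing time = 10 + 18 + 10 + 19 + 20 + 18 = 95
Number of machines = 2
Ideal balanced load = 95 / 2 = 47.5

47.5


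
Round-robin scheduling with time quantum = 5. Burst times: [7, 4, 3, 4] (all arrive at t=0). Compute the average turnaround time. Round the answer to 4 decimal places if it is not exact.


Time quantum = 5
Execution trace:
  J1 runs 5 units, time = 5
  J2 runs 4 units, time = 9
  J3 runs 3 units, time = 12
  J4 runs 4 units, time = 16
  J1 runs 2 units, time = 18
Finish times: [18, 9, 12, 16]
Average turnaround = 55/4 = 13.75

13.75


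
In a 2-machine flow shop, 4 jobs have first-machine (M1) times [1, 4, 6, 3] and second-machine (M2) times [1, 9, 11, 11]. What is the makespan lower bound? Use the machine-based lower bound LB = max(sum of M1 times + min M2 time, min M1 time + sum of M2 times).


LB1 = sum(M1 times) + min(M2 times) = 14 + 1 = 15
LB2 = min(M1 times) + sum(M2 times) = 1 + 32 = 33
Lower bound = max(LB1, LB2) = max(15, 33) = 33

33


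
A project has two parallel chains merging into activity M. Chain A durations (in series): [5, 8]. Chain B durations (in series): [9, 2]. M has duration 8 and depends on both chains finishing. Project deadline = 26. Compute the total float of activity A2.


Forward pass: ES(A2) = sum of predecessors on chain A = 5
EF = ES + duration = 5 + 8 = 13
Backward pass: LF(M) = deadline = 26; LS(M) = 26 - 8 = 18
LF(A2) = LS(M) - sum(successors on chain A) = 18 - 0 = 18
LS = LF - duration = 18 - 8 = 10
Total float = LS - ES = 10 - 5 = 5

5


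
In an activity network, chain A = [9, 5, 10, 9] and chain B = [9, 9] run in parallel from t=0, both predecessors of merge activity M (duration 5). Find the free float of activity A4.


ES(A4) = sum of predecessors on chain A = 24
EF(A4) = ES + duration = 24 + 9 = 33
Successor of A4 is M. ES(M) = max(sum(A), sum(B)) = max(33, 18) = 33
Free float = ES(successor) - EF(current) = 33 - 33 = 0

0


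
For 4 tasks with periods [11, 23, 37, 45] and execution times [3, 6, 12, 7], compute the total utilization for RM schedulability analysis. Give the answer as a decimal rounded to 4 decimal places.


Compute individual utilizations (exact fractions):
  Task 1: C/T = 3/11 (approx. 0.2727)
  Task 2: C/T = 6/23 (approx. 0.2609)
  Task 3: C/T = 12/37 (approx. 0.3243)
  Task 4: C/T = 7/45 (approx. 0.1556)
Total utilization U = 3/11 + 6/23 + 12/37 + 7/45 = 426922/421245
Rounded to 4 decimal places: U = 1.0135
RM (Liu & Layland) bound for 4 tasks = 0.756828; compare with U = 426922/421245 (approx. 1.013477)
U > 1, so the task set is not schedulable (processor overloaded).

1.0135


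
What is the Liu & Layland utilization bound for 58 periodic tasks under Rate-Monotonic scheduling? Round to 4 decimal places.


Compute 2^(1/58) = 1.0120225098
Subtract 1: 1.0120225098 - 1 = 0.0120225098
Multiply by n: 58 * 0.0120225098 = 0.6973055684
Round to 4 dp: 0.6973

0.6973


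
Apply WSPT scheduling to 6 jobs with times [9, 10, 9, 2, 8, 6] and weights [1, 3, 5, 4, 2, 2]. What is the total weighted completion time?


Compute p/w ratios and sort ascending (WSPT): [(2, 4), (9, 5), (6, 2), (10, 3), (8, 2), (9, 1)]
Compute weighted completion times:
  Job (p=2,w=4): C=2, w*C=4*2=8
  Job (p=9,w=5): C=11, w*C=5*11=55
  Job (p=6,w=2): C=17, w*C=2*17=34
  Job (p=10,w=3): C=27, w*C=3*27=81
  Job (p=8,w=2): C=35, w*C=2*35=70
  Job (p=9,w=1): C=44, w*C=1*44=44
Total weighted completion time = 292

292


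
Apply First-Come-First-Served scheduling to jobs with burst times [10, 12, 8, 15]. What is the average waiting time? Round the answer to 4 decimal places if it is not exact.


FCFS order (as given): [10, 12, 8, 15]
Waiting times:
  Job 1: wait = 0
  Job 2: wait = 10
  Job 3: wait = 22
  Job 4: wait = 30
Sum of waiting times = 62
Average waiting time = 62/4 = 15.5

15.5


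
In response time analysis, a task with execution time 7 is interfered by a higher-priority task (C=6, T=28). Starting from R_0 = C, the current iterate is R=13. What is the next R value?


R_next = C + ceil(R_prev / T_hp) * C_hp
ceil(13 / 28) = ceil(0.4643) = 1
Interference = 1 * 6 = 6
R_next = 7 + 6 = 13
R_next = R_prev, so the iteration has converged (response time = 13).

13


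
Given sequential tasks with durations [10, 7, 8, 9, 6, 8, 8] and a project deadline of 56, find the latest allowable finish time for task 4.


LF(activity 4) = deadline - sum of successor durations
Successors: activities 5 through 7 with durations [6, 8, 8]
Sum of successor durations = 22
LF = 56 - 22 = 34

34


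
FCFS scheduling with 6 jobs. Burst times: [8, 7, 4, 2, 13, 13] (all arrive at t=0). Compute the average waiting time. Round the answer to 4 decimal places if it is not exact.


FCFS order (as given): [8, 7, 4, 2, 13, 13]
Waiting times:
  Job 1: wait = 0
  Job 2: wait = 8
  Job 3: wait = 15
  Job 4: wait = 19
  Job 5: wait = 21
  Job 6: wait = 34
Sum of waiting times = 97
Average waiting time = 97/6 = 16.1667

16.1667


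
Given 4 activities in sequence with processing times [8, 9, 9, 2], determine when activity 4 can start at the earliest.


Activity 4 starts after activities 1 through 3 complete.
Predecessor durations: [8, 9, 9]
ES = 8 + 9 + 9 = 26

26


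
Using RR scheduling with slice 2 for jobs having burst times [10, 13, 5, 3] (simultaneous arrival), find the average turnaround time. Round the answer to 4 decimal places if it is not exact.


Time quantum = 2
Execution trace:
  J1 runs 2 units, time = 2
  J2 runs 2 units, time = 4
  J3 runs 2 units, time = 6
  J4 runs 2 units, time = 8
  J1 runs 2 units, time = 10
  J2 runs 2 units, time = 12
  J3 runs 2 units, time = 14
  J4 runs 1 units, time = 15
  J1 runs 2 units, time = 17
  J2 runs 2 units, time = 19
  J3 runs 1 units, time = 20
  J1 runs 2 units, time = 22
  J2 runs 2 units, time = 24
  J1 runs 2 units, time = 26
  J2 runs 2 units, time = 28
  J2 runs 2 units, time = 30
  J2 runs 1 units, time = 31
Finish times: [26, 31, 20, 15]
Average turnaround = 92/4 = 23.0

23.0


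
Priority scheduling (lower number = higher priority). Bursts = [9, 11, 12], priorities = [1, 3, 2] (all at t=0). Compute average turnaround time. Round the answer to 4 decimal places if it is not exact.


Sort by priority (ascending = highest first):
Order: [(1, 9), (2, 12), (3, 11)]
Completion times:
  Priority 1, burst=9, C=9
  Priority 2, burst=12, C=21
  Priority 3, burst=11, C=32
Average turnaround = 62/3 = 20.6667

20.6667


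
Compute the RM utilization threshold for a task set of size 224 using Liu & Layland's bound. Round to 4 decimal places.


Compute 2^(1/224) = 1.0030991997
Subtract 1: 1.0030991997 - 1 = 0.0030991997
Multiply by n: 224 * 0.0030991997 = 0.6942207328
Round to 4 dp: 0.6942

0.6942


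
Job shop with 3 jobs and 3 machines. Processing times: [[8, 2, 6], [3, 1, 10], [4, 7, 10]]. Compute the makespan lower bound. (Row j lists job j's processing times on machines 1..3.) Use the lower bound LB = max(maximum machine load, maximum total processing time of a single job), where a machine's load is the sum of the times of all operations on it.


Machine loads:
  Machine 1: 8 + 3 + 4 = 15
  Machine 2: 2 + 1 + 7 = 10
  Machine 3: 6 + 10 + 10 = 26
Max machine load = 26
Job totals:
  Job 1: 16
  Job 2: 14
  Job 3: 21
Max job total = 21
Lower bound = max(26, 21) = 26

26


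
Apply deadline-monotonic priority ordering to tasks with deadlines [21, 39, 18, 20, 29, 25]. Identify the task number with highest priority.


Sort tasks by relative deadline (ascending):
  Task 3: deadline = 18
  Task 4: deadline = 20
  Task 1: deadline = 21
  Task 6: deadline = 25
  Task 5: deadline = 29
  Task 2: deadline = 39
Priority order (highest first): [3, 4, 1, 6, 5, 2]
Highest priority task = 3

3


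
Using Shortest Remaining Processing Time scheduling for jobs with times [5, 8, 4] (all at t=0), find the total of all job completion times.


Since all jobs arrive at t=0, SRPT equals SPT ordering.
SPT order: [4, 5, 8]
Completion times:
  Job 1: p=4, C=4
  Job 2: p=5, C=9
  Job 3: p=8, C=17
Total completion time = 4 + 9 + 17 = 30

30


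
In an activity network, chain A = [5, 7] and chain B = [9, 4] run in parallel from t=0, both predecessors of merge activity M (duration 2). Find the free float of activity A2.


ES(A2) = sum of predecessors on chain A = 5
EF(A2) = ES + duration = 5 + 7 = 12
Successor of A2 is M. ES(M) = max(sum(A), sum(B)) = max(12, 13) = 13
Free float = ES(successor) - EF(current) = 13 - 12 = 1

1


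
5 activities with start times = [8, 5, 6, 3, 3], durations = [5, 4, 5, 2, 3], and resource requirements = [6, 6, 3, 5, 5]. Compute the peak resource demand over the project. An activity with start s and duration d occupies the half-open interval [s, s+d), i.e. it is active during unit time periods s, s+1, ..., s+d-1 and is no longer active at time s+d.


Each activity i is active on [start_i, start_i + duration_i).
Compute total resource usage per time slot:
  t=0: active resources = [], total = 0
  t=1: active resources = [], total = 0
  t=2: active resources = [], total = 0
  t=3: active resources = [5, 5], total = 10
  t=4: active resources = [5, 5], total = 10
  t=5: active resources = [6, 5], total = 11
  t=6: active resources = [6, 3], total = 9
  t=7: active resources = [6, 3], total = 9
  t=8: active resources = [6, 6, 3], total = 15
  t=9: active resources = [6, 3], total = 9
  t=10: active resources = [6, 3], total = 9
  t=11: active resources = [6], total = 6
  t=12: active resources = [6], total = 6
Peak resource demand = 15

15


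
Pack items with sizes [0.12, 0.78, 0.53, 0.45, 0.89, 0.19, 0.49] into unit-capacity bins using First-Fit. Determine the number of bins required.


Place items sequentially using First-Fit:
  Item 0.12 -> new Bin 1
  Item 0.78 -> Bin 1 (now 0.9)
  Item 0.53 -> new Bin 2
  Item 0.45 -> Bin 2 (now 0.98)
  Item 0.89 -> new Bin 3
  Item 0.19 -> new Bin 4
  Item 0.49 -> Bin 4 (now 0.68)
Total bins used = 4

4


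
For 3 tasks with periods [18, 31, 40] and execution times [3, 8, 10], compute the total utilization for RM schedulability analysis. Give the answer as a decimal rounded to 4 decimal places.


Compute individual utilizations (exact fractions):
  Task 1: C/T = 3/18 = 1/6 (approx. 0.1667)
  Task 2: C/T = 8/31 (approx. 0.2581)
  Task 3: C/T = 10/40 = 1/4 (approx. 0.25)
Total utilization U = 1/6 + 8/31 + 1/4 = 251/372
Rounded to 4 decimal places: U = 0.6747
RM (Liu & Layland) bound for 3 tasks = 0.779763; compare with U = 251/372 (approx. 0.674731)
U <= bound, so schedulable by RM sufficient condition.

0.6747


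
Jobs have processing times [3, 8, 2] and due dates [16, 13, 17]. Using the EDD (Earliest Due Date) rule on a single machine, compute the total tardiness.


Sort by due date (EDD order): [(8, 13), (3, 16), (2, 17)]
Compute completion times and tardiness:
  Job 1: p=8, d=13, C=8, tardiness=max(0,8-13)=0
  Job 2: p=3, d=16, C=11, tardiness=max(0,11-16)=0
  Job 3: p=2, d=17, C=13, tardiness=max(0,13-17)=0
Total tardiness = 0

0


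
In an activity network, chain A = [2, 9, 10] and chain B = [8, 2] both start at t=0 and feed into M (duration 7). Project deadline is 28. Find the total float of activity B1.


Forward pass: ES(B1) = sum of predecessors on chain B = 0
EF = ES + duration = 0 + 8 = 8
Backward pass: LF(M) = deadline = 28; LS(M) = 28 - 7 = 21
LF(B1) = LS(M) - sum(successors on chain B) = 21 - 2 = 19
LS = LF - duration = 19 - 8 = 11
Total float = LS - ES = 11 - 0 = 11

11


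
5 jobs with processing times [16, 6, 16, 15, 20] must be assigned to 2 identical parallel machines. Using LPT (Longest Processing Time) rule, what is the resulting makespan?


Sort jobs in decreasing order (LPT): [20, 16, 16, 15, 6]
Assign each job to the least loaded machine:
  Machine 1: jobs [20, 15], load = 35
  Machine 2: jobs [16, 16, 6], load = 38
Makespan = max load = 38

38


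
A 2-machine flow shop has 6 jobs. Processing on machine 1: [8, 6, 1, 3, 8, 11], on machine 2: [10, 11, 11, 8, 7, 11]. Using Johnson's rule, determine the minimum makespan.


Apply Johnson's rule:
  Group 1 (a <= b): [(3, 1, 11), (4, 3, 8), (2, 6, 11), (1, 8, 10), (6, 11, 11)]
  Group 2 (a > b): [(5, 8, 7)]
Optimal job order: [3, 4, 2, 1, 6, 5]
Schedule:
  Job 3: M1 done at 1, M2 done at 12
  Job 4: M1 done at 4, M2 done at 20
  Job 2: M1 done at 10, M2 done at 31
  Job 1: M1 done at 18, M2 done at 41
  Job 6: M1 done at 29, M2 done at 52
  Job 5: M1 done at 37, M2 done at 59
Makespan = 59

59


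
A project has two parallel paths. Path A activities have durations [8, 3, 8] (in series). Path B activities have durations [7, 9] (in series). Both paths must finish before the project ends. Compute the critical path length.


Path A total = 8 + 3 + 8 = 19
Path B total = 7 + 9 = 16
Critical path = longest path = max(19, 16) = 19

19


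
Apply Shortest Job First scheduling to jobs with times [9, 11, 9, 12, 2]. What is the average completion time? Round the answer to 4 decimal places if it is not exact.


SJF order (ascending): [2, 9, 9, 11, 12]
Completion times:
  Job 1: burst=2, C=2
  Job 2: burst=9, C=11
  Job 3: burst=9, C=20
  Job 4: burst=11, C=31
  Job 5: burst=12, C=43
Average completion = 107/5 = 21.4

21.4


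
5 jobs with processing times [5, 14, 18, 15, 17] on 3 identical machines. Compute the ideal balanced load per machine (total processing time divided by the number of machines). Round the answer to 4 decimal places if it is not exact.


Total processing time = 5 + 14 + 18 + 15 + 17 = 69
Number of machines = 3
Ideal balanced load = 69 / 3 = 23.0

23.0


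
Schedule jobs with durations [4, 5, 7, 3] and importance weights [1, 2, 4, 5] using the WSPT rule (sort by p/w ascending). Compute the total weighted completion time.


Compute p/w ratios and sort ascending (WSPT): [(3, 5), (7, 4), (5, 2), (4, 1)]
Compute weighted completion times:
  Job (p=3,w=5): C=3, w*C=5*3=15
  Job (p=7,w=4): C=10, w*C=4*10=40
  Job (p=5,w=2): C=15, w*C=2*15=30
  Job (p=4,w=1): C=19, w*C=1*19=19
Total weighted completion time = 104

104


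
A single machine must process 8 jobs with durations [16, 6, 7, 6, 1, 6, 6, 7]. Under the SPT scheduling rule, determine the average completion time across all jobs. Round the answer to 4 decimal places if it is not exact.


Sort jobs by processing time (SPT order): [1, 6, 6, 6, 6, 7, 7, 16]
Compute completion times sequentially:
  Job 1: processing = 1, completes at 1
  Job 2: processing = 6, completes at 7
  Job 3: processing = 6, completes at 13
  Job 4: processing = 6, completes at 19
  Job 5: processing = 6, completes at 25
  Job 6: processing = 7, completes at 32
  Job 7: processing = 7, completes at 39
  Job 8: processing = 16, completes at 55
Sum of completion times = 191
Average completion time = 191/8 = 23.875

23.875


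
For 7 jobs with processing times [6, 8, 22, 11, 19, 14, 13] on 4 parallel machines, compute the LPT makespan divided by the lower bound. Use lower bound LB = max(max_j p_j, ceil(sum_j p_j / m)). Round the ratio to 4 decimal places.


LPT order: [22, 19, 14, 13, 11, 8, 6]
Machine loads after assignment: [22, 25, 22, 24]
LPT makespan = 25
Lower bound = max(max_job, ceil(total/4)) = max(22, 24) = 24
Ratio = 25 / 24 = 1.0417

1.0417


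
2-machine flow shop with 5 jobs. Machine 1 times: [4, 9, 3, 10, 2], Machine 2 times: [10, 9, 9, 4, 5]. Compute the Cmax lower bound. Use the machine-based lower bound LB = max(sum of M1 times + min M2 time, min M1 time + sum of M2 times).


LB1 = sum(M1 times) + min(M2 times) = 28 + 4 = 32
LB2 = min(M1 times) + sum(M2 times) = 2 + 37 = 39
Lower bound = max(LB1, LB2) = max(32, 39) = 39

39


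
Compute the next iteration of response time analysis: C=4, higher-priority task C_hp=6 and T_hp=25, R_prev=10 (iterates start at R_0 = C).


R_next = C + ceil(R_prev / T_hp) * C_hp
ceil(10 / 25) = ceil(0.4) = 1
Interference = 1 * 6 = 6
R_next = 4 + 6 = 10
R_next = R_prev, so the iteration has converged (response time = 10).

10


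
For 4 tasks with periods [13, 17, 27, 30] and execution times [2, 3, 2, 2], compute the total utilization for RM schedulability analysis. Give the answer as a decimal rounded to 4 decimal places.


Compute individual utilizations (exact fractions):
  Task 1: C/T = 2/13 (approx. 0.1538)
  Task 2: C/T = 3/17 (approx. 0.1765)
  Task 3: C/T = 2/27 (approx. 0.0741)
  Task 4: C/T = 2/30 = 1/15 (approx. 0.0667)
Total utilization U = 2/13 + 3/17 + 2/27 + 1/15 = 14054/29835
Rounded to 4 decimal places: U = 0.4711
RM (Liu & Layland) bound for 4 tasks = 0.756828; compare with U = 14054/29835 (approx. 0.471057)
U <= bound, so schedulable by RM sufficient condition.

0.4711


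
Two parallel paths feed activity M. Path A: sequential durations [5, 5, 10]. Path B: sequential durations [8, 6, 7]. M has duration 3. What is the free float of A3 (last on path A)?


ES(A3) = sum of predecessors on chain A = 10
EF(A3) = ES + duration = 10 + 10 = 20
Successor of A3 is M. ES(M) = max(sum(A), sum(B)) = max(20, 21) = 21
Free float = ES(successor) - EF(current) = 21 - 20 = 1

1


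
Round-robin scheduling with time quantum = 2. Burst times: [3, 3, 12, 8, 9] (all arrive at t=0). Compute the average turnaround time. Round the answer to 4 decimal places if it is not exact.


Time quantum = 2
Execution trace:
  J1 runs 2 units, time = 2
  J2 runs 2 units, time = 4
  J3 runs 2 units, time = 6
  J4 runs 2 units, time = 8
  J5 runs 2 units, time = 10
  J1 runs 1 units, time = 11
  J2 runs 1 units, time = 12
  J3 runs 2 units, time = 14
  J4 runs 2 units, time = 16
  J5 runs 2 units, time = 18
  J3 runs 2 units, time = 20
  J4 runs 2 units, time = 22
  J5 runs 2 units, time = 24
  J3 runs 2 units, time = 26
  J4 runs 2 units, time = 28
  J5 runs 2 units, time = 30
  J3 runs 2 units, time = 32
  J5 runs 1 units, time = 33
  J3 runs 2 units, time = 35
Finish times: [11, 12, 35, 28, 33]
Average turnaround = 119/5 = 23.8

23.8


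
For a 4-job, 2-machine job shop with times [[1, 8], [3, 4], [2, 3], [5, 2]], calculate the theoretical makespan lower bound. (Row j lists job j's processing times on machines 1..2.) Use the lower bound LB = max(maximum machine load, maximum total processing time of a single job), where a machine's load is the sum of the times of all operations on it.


Machine loads:
  Machine 1: 1 + 3 + 2 + 5 = 11
  Machine 2: 8 + 4 + 3 + 2 = 17
Max machine load = 17
Job totals:
  Job 1: 9
  Job 2: 7
  Job 3: 5
  Job 4: 7
Max job total = 9
Lower bound = max(17, 9) = 17

17


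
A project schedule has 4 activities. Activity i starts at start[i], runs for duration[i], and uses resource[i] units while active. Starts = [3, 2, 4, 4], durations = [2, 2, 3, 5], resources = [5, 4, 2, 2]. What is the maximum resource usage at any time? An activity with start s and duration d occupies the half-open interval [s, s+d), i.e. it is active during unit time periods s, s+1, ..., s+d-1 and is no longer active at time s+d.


Each activity i is active on [start_i, start_i + duration_i).
Compute total resource usage per time slot:
  t=0: active resources = [], total = 0
  t=1: active resources = [], total = 0
  t=2: active resources = [4], total = 4
  t=3: active resources = [5, 4], total = 9
  t=4: active resources = [5, 2, 2], total = 9
  t=5: active resources = [2, 2], total = 4
  t=6: active resources = [2, 2], total = 4
  t=7: active resources = [2], total = 2
  t=8: active resources = [2], total = 2
Peak resource demand = 9

9


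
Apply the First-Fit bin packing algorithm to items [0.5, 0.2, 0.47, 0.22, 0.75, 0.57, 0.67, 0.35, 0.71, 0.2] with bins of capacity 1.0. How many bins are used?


Place items sequentially using First-Fit:
  Item 0.5 -> new Bin 1
  Item 0.2 -> Bin 1 (now 0.7)
  Item 0.47 -> new Bin 2
  Item 0.22 -> Bin 1 (now 0.92)
  Item 0.75 -> new Bin 3
  Item 0.57 -> new Bin 4
  Item 0.67 -> new Bin 5
  Item 0.35 -> Bin 2 (now 0.82)
  Item 0.71 -> new Bin 6
  Item 0.2 -> Bin 3 (now 0.95)
Total bins used = 6

6


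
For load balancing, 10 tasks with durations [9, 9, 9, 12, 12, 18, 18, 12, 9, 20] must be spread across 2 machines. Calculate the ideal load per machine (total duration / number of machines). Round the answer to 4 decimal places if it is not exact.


Total processing time = 9 + 9 + 9 + 12 + 12 + 18 + 18 + 12 + 9 + 20 = 128
Number of machines = 2
Ideal balanced load = 128 / 2 = 64.0

64.0


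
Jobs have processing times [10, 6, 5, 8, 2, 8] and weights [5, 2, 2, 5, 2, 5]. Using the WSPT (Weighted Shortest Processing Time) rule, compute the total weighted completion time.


Compute p/w ratios and sort ascending (WSPT): [(2, 2), (8, 5), (8, 5), (10, 5), (5, 2), (6, 2)]
Compute weighted completion times:
  Job (p=2,w=2): C=2, w*C=2*2=4
  Job (p=8,w=5): C=10, w*C=5*10=50
  Job (p=8,w=5): C=18, w*C=5*18=90
  Job (p=10,w=5): C=28, w*C=5*28=140
  Job (p=5,w=2): C=33, w*C=2*33=66
  Job (p=6,w=2): C=39, w*C=2*39=78
Total weighted completion time = 428

428


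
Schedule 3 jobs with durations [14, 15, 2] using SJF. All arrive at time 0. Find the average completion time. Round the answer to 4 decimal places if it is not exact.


SJF order (ascending): [2, 14, 15]
Completion times:
  Job 1: burst=2, C=2
  Job 2: burst=14, C=16
  Job 3: burst=15, C=31
Average completion = 49/3 = 16.3333

16.3333


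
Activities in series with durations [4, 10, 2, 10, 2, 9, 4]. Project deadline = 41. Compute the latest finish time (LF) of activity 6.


LF(activity 6) = deadline - sum of successor durations
Successors: activities 7 through 7 with durations [4]
Sum of successor durations = 4
LF = 41 - 4 = 37

37


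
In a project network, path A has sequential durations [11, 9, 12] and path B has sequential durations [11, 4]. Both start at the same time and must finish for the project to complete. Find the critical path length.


Path A total = 11 + 9 + 12 = 32
Path B total = 11 + 4 = 15
Critical path = longest path = max(32, 15) = 32

32


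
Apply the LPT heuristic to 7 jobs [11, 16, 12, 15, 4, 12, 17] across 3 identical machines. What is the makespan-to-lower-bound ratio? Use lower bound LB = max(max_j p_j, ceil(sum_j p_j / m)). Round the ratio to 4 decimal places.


LPT order: [17, 16, 15, 12, 12, 11, 4]
Machine loads after assignment: [28, 28, 31]
LPT makespan = 31
Lower bound = max(max_job, ceil(total/3)) = max(17, 29) = 29
Ratio = 31 / 29 = 1.069

1.069


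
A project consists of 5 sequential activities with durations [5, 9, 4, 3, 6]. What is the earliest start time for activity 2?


Activity 2 starts after activities 1 through 1 complete.
Predecessor durations: [5]
ES = 5 = 5

5


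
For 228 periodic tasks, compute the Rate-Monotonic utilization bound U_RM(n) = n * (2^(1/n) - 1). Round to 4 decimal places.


Compute 2^(1/228) = 1.0030447451
Subtract 1: 1.0030447451 - 1 = 0.0030447451
Multiply by n: 228 * 0.0030447451 = 0.6942018828
Round to 4 dp: 0.6942

0.6942


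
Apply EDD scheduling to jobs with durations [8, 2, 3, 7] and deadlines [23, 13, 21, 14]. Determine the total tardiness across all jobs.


Sort by due date (EDD order): [(2, 13), (7, 14), (3, 21), (8, 23)]
Compute completion times and tardiness:
  Job 1: p=2, d=13, C=2, tardiness=max(0,2-13)=0
  Job 2: p=7, d=14, C=9, tardiness=max(0,9-14)=0
  Job 3: p=3, d=21, C=12, tardiness=max(0,12-21)=0
  Job 4: p=8, d=23, C=20, tardiness=max(0,20-23)=0
Total tardiness = 0

0


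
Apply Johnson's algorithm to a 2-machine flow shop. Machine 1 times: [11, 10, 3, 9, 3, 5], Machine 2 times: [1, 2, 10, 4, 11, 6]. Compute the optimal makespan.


Apply Johnson's rule:
  Group 1 (a <= b): [(3, 3, 10), (5, 3, 11), (6, 5, 6)]
  Group 2 (a > b): [(4, 9, 4), (2, 10, 2), (1, 11, 1)]
Optimal job order: [3, 5, 6, 4, 2, 1]
Schedule:
  Job 3: M1 done at 3, M2 done at 13
  Job 5: M1 done at 6, M2 done at 24
  Job 6: M1 done at 11, M2 done at 30
  Job 4: M1 done at 20, M2 done at 34
  Job 2: M1 done at 30, M2 done at 36
  Job 1: M1 done at 41, M2 done at 42
Makespan = 42

42


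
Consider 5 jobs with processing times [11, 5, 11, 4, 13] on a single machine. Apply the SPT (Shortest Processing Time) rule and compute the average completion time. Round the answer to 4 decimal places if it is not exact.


Sort jobs by processing time (SPT order): [4, 5, 11, 11, 13]
Compute completion times sequentially:
  Job 1: processing = 4, completes at 4
  Job 2: processing = 5, completes at 9
  Job 3: processing = 11, completes at 20
  Job 4: processing = 11, completes at 31
  Job 5: processing = 13, completes at 44
Sum of completion times = 108
Average completion time = 108/5 = 21.6

21.6


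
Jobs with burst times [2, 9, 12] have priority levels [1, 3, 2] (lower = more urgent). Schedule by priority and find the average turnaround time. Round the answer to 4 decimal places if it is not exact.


Sort by priority (ascending = highest first):
Order: [(1, 2), (2, 12), (3, 9)]
Completion times:
  Priority 1, burst=2, C=2
  Priority 2, burst=12, C=14
  Priority 3, burst=9, C=23
Average turnaround = 39/3 = 13.0

13.0


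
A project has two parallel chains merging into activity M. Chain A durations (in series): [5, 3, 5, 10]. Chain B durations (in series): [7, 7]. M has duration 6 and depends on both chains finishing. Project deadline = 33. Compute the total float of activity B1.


Forward pass: ES(B1) = sum of predecessors on chain B = 0
EF = ES + duration = 0 + 7 = 7
Backward pass: LF(M) = deadline = 33; LS(M) = 33 - 6 = 27
LF(B1) = LS(M) - sum(successors on chain B) = 27 - 7 = 20
LS = LF - duration = 20 - 7 = 13
Total float = LS - ES = 13 - 0 = 13

13


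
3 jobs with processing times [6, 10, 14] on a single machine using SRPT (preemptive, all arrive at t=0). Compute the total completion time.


Since all jobs arrive at t=0, SRPT equals SPT ordering.
SPT order: [6, 10, 14]
Completion times:
  Job 1: p=6, C=6
  Job 2: p=10, C=16
  Job 3: p=14, C=30
Total completion time = 6 + 16 + 30 = 52

52


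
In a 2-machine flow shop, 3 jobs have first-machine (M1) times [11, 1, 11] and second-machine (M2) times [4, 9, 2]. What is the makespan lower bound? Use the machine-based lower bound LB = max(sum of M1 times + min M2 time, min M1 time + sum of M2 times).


LB1 = sum(M1 times) + min(M2 times) = 23 + 2 = 25
LB2 = min(M1 times) + sum(M2 times) = 1 + 15 = 16
Lower bound = max(LB1, LB2) = max(25, 16) = 25

25


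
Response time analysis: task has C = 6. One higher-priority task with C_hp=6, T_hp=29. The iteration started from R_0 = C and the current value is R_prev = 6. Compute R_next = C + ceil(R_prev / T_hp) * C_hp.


R_next = C + ceil(R_prev / T_hp) * C_hp
ceil(6 / 29) = ceil(0.2069) = 1
Interference = 1 * 6 = 6
R_next = 6 + 6 = 12

12


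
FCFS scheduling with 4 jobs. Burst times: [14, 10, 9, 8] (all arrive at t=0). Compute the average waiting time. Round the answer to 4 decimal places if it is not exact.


FCFS order (as given): [14, 10, 9, 8]
Waiting times:
  Job 1: wait = 0
  Job 2: wait = 14
  Job 3: wait = 24
  Job 4: wait = 33
Sum of waiting times = 71
Average waiting time = 71/4 = 17.75

17.75


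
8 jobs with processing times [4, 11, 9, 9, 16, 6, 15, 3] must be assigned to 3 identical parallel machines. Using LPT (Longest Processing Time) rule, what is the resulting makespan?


Sort jobs in decreasing order (LPT): [16, 15, 11, 9, 9, 6, 4, 3]
Assign each job to the least loaded machine:
  Machine 1: jobs [16, 6, 3], load = 25
  Machine 2: jobs [15, 9], load = 24
  Machine 3: jobs [11, 9, 4], load = 24
Makespan = max load = 25

25


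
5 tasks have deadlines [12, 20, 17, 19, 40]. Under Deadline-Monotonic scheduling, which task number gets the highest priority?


Sort tasks by relative deadline (ascending):
  Task 1: deadline = 12
  Task 3: deadline = 17
  Task 4: deadline = 19
  Task 2: deadline = 20
  Task 5: deadline = 40
Priority order (highest first): [1, 3, 4, 2, 5]
Highest priority task = 1

1


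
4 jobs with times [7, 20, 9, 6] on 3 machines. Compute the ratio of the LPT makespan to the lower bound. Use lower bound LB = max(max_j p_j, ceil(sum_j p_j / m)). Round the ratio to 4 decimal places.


LPT order: [20, 9, 7, 6]
Machine loads after assignment: [20, 9, 13]
LPT makespan = 20
Lower bound = max(max_job, ceil(total/3)) = max(20, 14) = 20
Ratio = 20 / 20 = 1.0

1.0
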